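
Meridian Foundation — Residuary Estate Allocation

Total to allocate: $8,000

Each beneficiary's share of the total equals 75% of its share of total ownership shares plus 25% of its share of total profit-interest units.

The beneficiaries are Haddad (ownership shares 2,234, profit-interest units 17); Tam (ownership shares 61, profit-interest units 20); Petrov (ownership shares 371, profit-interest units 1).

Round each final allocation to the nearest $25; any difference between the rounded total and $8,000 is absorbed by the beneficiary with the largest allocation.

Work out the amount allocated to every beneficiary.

Haddad: $5,900; Tam: $1,200; Petrov: $900

Ownership shares total 2,666; profit-interest units total 38.
Composite weights (75% ownership shares + 25% profit-interest units): Haddad 0.7403; Tam 0.1487; Petrov 0.1109.
Proportional shares: Haddad 5,922.49; Tam 1,189.92; Petrov 887.59.
Rounded to nearest $25: Haddad $5,925; Tam $1,200; Petrov $900. Sum = $8,025.
Difference $8,000 − $8,025 = −$25 applied to largest allocation (Haddad): Haddad becomes $5,900.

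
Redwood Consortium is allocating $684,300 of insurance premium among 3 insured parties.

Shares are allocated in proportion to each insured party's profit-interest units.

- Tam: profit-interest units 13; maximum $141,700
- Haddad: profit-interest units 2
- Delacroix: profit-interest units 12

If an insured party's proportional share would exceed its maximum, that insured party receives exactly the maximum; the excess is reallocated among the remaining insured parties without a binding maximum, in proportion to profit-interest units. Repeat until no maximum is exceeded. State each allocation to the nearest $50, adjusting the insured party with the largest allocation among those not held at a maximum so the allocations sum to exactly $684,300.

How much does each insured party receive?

Tam: $141,700 | Haddad: $77,500 | Delacroix: $465,100

Combined profit-interest units = 27.
Unconstrained shares: Tam 329,477.78; Haddad 50,688.89; Delacroix 304,133.33.
Cap binds for Tam ($141,700); remaining pool $542,600 reallocated over remaining profit-interest units 14.
Remaining shares: Haddad 77,514.29 → $77,500; Delacroix 465,085.71 → $465,100.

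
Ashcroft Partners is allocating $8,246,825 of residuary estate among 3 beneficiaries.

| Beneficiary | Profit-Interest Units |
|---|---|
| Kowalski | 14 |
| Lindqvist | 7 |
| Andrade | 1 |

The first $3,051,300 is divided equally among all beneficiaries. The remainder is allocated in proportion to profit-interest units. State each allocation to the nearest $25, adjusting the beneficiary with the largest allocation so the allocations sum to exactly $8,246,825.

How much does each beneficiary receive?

Kowalski: $4,323,350 | Lindqvist: $2,670,225 | Andrade: $1,253,250

$3,051,300 shared equally gives $1,017,100 per beneficiary.
Remainder $5,195,525 by profit-interest units (total 22): Kowalski 3,306,243.18 → $3,306,250; Lindqvist 1,653,121.59 → $1,653,125; Andrade 236,160.23 → $236,150.
Totals: Kowalski $1,017,100 + $3,306,250 = $4,323,350; Lindqvist $1,017,100 + $1,653,125 = $2,670,225; Andrade $1,017,100 + $236,150 = $1,253,250.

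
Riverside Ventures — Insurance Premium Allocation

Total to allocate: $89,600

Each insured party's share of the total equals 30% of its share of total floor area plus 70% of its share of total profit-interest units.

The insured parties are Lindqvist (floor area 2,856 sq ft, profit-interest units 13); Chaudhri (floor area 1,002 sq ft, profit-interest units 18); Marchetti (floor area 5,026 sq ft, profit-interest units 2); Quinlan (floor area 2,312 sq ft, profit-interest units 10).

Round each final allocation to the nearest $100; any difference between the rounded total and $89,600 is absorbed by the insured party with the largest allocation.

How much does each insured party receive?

Floor area total 11,196; profit-interest units total 43.
Composite weights (30% floor area + 70% profit-interest units): Lindqvist 0.2882; Chaudhri 0.3199; Marchetti 0.1672; Quinlan 0.2247.
Pro-rata amounts: Lindqvist 25,818.71; Chaudhri 28,660.54; Marchetti 14,983.92; Quinlan 20,136.83.
At nearest $100: Lindqvist $25,800; Chaudhri $28,700; Marchetti $15,000; Quinlan $20,100. Sum = $89,600.
Sum already equals the total — no adjustment.

Lindqvist: $25,800 | Chaudhri: $28,700 | Marchetti: $15,000 | Quinlan: $20,100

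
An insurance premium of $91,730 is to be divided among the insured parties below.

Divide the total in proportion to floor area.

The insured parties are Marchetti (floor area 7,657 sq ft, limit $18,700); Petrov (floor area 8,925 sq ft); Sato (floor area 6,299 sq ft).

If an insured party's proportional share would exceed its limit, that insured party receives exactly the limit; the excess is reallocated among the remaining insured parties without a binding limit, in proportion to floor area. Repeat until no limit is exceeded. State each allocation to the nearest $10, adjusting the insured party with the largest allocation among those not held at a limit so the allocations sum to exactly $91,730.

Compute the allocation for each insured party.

Sum of floor area: 22,881.
Unconstrained shares: Marchetti 30,696.94; Petrov 35,780.35; Sato 25,252.71.
Capped: Marchetti ($18,700); balance $73,030 reallocated over remaining floor area 15,224.
Shares after redistribution: Petrov 42,813.50 → $42,810; Sato 30,216.50 → $30,220.

Marchetti: $18,700; Petrov: $42,810; Sato: $30,220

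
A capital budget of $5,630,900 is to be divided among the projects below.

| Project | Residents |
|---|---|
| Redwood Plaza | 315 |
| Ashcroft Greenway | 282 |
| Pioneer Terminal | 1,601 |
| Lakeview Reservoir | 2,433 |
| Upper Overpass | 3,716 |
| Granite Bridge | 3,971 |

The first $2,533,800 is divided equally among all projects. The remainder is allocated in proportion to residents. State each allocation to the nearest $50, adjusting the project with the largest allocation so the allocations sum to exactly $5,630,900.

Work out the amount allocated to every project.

$2,533,800 shared equally gives $422,300 per project.
Remainder $3,097,100 by residents (total 12,318): Redwood Plaza 79,200.07 → $79,200; Ashcroft Greenway 70,902.92 → $70,900; Pioneer Terminal 402,537.51 → $402,550; Lakeview Reservoir 611,726.28 → $611,750; Upper Overpass 934,309.43 → $934,300; Granite Bridge 998,423.78 → $998,400.
Totals: Redwood Plaza $422,300 + $79,200 = $501,500; Ashcroft Greenway $422,300 + $70,900 = $493,200; Pioneer Terminal $422,300 + $402,550 = $824,850; Lakeview Reservoir $422,300 + $611,750 = $1,034,050; Upper Overpass $422,300 + $934,300 = $1,356,600; Granite Bridge $422,300 + $998,400 = $1,420,700.

Redwood Plaza: $501,500; Ashcroft Greenway: $493,200; Pioneer Terminal: $824,850; Lakeview Reservoir: $1,034,050; Upper Overpass: $1,356,600; Granite Bridge: $1,420,700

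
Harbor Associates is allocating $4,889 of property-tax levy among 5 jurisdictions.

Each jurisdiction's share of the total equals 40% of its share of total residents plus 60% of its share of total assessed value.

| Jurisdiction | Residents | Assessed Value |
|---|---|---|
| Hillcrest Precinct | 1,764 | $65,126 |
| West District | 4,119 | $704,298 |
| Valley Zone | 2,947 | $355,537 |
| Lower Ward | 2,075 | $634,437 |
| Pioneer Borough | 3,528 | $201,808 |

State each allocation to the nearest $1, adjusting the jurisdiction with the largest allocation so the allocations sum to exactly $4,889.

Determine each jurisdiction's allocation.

Hillcrest Precinct: $336; West District: $1,612; Valley Zone: $931; Lower Ward: $1,230; Pioneer Borough: $780

Totals — residents 14,433, assessed value 1,961,206.
Combined weights (40% residents + 60% assessed value): Hillcrest Precinct 0.0688; West District 0.3296; Valley Zone 0.1904; Lower Ward 0.2516; Pioneer Borough 0.1595.
Raw shares: Hillcrest Precinct 336.42; West District 1,611.53; Valley Zone 931.08; Lower Ward 1,230.09; Pioneer Borough 779.87.
Rounded to nearest $1: Hillcrest Precinct $336; West District $1,612; Valley Zone $931; Lower Ward $1,230; Pioneer Borough $780. Sum = $4,889.
Rounded total matches; no reconciliation needed.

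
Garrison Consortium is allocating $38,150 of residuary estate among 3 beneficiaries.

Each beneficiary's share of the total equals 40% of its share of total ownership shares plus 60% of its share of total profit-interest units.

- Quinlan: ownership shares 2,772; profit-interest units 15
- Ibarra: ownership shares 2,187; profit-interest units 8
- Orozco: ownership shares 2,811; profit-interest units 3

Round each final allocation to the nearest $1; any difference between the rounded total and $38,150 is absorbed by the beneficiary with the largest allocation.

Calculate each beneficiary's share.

Quinlan: $18,650 · Ibarra: $11,338 · Orozco: $8,162

Ownership shares total 7,770; profit-interest units total 26.
Combined weights (40% ownership shares + 60% profit-interest units): Quinlan 0.4889; Ibarra 0.2972; Orozco 0.2139.
Proportional shares: Quinlan 18,649.88; Ibarra 11,338.27; Orozco 8,161.86.
At nearest $1: Quinlan $18,650; Ibarra $11,338; Orozco $8,162. Sum = $38,150.
Rounded total matches; no reconciliation needed.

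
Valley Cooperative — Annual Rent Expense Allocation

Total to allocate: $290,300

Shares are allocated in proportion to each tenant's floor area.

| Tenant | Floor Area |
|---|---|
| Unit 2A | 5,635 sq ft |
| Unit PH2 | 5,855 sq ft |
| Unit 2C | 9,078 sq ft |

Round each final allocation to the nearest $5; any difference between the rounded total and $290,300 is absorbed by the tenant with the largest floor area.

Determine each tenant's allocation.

Unit 2A: $79,535; Unit PH2: $82,640; Unit 2C: $128,125

Total floor area = 5,635 + 5,855 + 9,078 = 20,568.
Raw shares: Unit 2A 79,533.28; Unit PH2 82,638.39; Unit 2C 128,128.33.
Rounded to nearest $5: Unit 2A $79,535; Unit PH2 $82,640; Unit 2C $128,130. Sum = $290,305.
Difference $290,300 − $290,305 = −$5 applied to largest floor area (Unit 2C): Unit 2C becomes $128,125.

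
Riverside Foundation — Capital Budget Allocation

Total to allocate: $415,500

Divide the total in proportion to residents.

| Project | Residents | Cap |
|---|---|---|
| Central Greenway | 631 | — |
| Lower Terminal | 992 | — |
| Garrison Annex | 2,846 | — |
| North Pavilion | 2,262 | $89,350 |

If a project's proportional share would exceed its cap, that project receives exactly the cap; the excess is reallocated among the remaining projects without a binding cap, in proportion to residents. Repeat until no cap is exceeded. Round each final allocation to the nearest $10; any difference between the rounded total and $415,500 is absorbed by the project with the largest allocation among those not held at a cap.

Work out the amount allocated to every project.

Total residents = 6,731.
Proportional shares (ignoring caps): Central Greenway 38,951.20; Lower Terminal 61,235.48; Garrison Annex 175,681.62; North Pavilion 139,631.70.
Held at cap: North Pavilion ($89,350); residual $326,150 reallocated over remaining residents 4,469.
Remaining shares: Central Greenway 46,050.72 → $46,050; Lower Terminal 72,396.69 → $72,400; Garrison Annex 207,702.60 → $207,700.

Central Greenway: $46,050 · Lower Terminal: $72,400 · Garrison Annex: $207,700 · North Pavilion: $89,350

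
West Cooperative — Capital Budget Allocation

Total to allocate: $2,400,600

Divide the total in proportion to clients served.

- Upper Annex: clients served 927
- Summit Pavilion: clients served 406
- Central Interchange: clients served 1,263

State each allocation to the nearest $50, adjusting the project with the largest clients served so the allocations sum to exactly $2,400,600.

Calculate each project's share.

Total clients served = 2,596.
Pro-rata amounts: Upper Annex 927/2,596 × $2,400,600 = 857,225.04; Summit Pavilion 406/2,596 × $2,400,600 = 375,440.52; Central Interchange 1,263/2,596 × $2,400,600 = 1,167,934.44.
Rounded to nearest $50: Upper Annex $857,250; Summit Pavilion $375,450; Central Interchange $1,167,950. Sum = $2,400,650.
Difference $2,400,600 − $2,400,650 = −$50 applied to largest clients served (Central Interchange): Central Interchange becomes $1,167,900.

Upper Annex: $857,250; Summit Pavilion: $375,450; Central Interchange: $1,167,900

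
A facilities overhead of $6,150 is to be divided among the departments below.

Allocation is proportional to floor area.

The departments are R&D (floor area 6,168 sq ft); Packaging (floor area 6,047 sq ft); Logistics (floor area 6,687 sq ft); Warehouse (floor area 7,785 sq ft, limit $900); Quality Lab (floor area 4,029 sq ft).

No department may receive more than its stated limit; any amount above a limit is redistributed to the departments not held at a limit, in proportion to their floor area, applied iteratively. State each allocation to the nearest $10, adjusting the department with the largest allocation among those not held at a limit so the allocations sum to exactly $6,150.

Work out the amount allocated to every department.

R&D: $1,410; Packaging: $1,380; Logistics: $1,540; Warehouse: $900; Quality Lab: $920

Combined floor area = 30,716.
Proportional shares (ignoring caps): R&D 1,234.97; Packaging 1,210.74; Logistics 1,338.88; Warehouse 1,558.72; Quality Lab 806.69.
Cap binds for Warehouse ($900); residual $5,250 reallocated over remaining floor area 22,931.
Redistributed shares: R&D 1,412.15 → $1,410; Packaging 1,384.45 → $1,380; Logistics 1,530.97 → $1,530; Quality Lab 922.43 → $920.
Rounding difference +$10 applied to Logistics → $1,540.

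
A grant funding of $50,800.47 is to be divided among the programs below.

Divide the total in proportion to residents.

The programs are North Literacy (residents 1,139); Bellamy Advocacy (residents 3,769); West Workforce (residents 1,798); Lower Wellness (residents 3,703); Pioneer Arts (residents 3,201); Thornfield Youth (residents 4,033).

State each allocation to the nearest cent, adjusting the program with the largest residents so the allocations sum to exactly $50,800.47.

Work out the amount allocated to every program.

Residents total: 1,139 + 3,769 + 1,798 + 3,703 + 3,201 + 4,033 = 17,643.
Proportional shares: North Literacy 3,279.5860; Bellamy Advocacy 10,852.2911; West Workforce 5,177.0813; Lower Wellness 10,662.2536; Pioneer Arts 9,216.8171; Thornfield Youth 11,612.4409.
After rounding (cent): North Literacy $3,279.59; Bellamy Advocacy $10,852.29; West Workforce $5,177.08; Lower Wellness $10,662.25; Pioneer Arts $9,216.82; Thornfield Youth $11,612.44. Sum = $50,800.47.
Sum already equals the total — no adjustment.

North Literacy: $3,279.59 · Bellamy Advocacy: $10,852.29 · West Workforce: $5,177.08 · Lower Wellness: $10,662.25 · Pioneer Arts: $9,216.82 · Thornfield Youth: $11,612.44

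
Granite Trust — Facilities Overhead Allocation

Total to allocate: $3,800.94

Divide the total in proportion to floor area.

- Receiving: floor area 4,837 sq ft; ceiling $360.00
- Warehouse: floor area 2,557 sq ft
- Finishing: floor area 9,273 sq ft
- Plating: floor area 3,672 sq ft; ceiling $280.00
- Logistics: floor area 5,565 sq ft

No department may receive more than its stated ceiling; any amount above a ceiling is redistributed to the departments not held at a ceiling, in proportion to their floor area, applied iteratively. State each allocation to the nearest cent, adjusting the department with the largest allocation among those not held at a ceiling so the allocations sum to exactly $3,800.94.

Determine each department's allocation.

Receiving: $360.00 · Warehouse: $464.65 · Finishing: $1,685.04 · Plating: $280.00 · Logistics: $1,011.25

Combined floor area = 25,904.
Unconstrained shares: Receiving 709.7416; Warehouse 375.1932; Finishing 1,360.6438; Plating 538.7991; Logistics 816.5623.
Capped: Receiving ($360.00), Plating ($280.00); balance $3,160.94 reallocated over remaining floor area 17,395.
Shares after redistribution: Warehouse 464.6464 → $464.65; Finishing 1,685.0472 → $1,685.05; Logistics 1,011.2464 → $1,011.25.
Rounding difference −$0.01 applied to Finishing → $1,685.04.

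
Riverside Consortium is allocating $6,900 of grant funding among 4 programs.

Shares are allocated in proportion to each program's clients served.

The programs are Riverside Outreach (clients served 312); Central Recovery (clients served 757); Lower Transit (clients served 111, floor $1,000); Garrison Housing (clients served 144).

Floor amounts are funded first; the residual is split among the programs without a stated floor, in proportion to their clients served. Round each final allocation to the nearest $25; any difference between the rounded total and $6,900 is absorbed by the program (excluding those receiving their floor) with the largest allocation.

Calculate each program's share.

Guaranteed amounts: Lower Transit $1,000. Balance $5,900.
Balance split over remaining clients served 1,213: Riverside Outreach 1,517.56 → $1,525; Central Recovery 3,682.03 → $3,675; Garrison Housing 700.41 → $700.

Riverside Outreach: $1,525; Central Recovery: $3,675; Lower Transit: $1,000; Garrison Housing: $700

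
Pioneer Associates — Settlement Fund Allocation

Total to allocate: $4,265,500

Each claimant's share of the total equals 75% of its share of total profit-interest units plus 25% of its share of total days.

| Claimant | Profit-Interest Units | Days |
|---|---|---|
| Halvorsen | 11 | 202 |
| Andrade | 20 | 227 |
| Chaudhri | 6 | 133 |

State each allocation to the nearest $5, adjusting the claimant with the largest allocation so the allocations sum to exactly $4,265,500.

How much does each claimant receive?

Halvorsen: $1,334,380 | Andrade: $2,159,980 | Chaudhri: $771,140

Profit-interest units total 37; days total 562.
Combined weights (75% profit-interest units + 25% days): Halvorsen 0.3128; Andrade 0.5064; Chaudhri 0.1808.
Unrounded shares: Halvorsen 1,334,379.03; Andrade 2,159,981.18; Chaudhri 771,139.79.
After rounding ($5): Halvorsen $1,334,380; Andrade $2,159,980; Chaudhri $771,140. Sum = $4,265,500.
Sum already equals the total — no adjustment.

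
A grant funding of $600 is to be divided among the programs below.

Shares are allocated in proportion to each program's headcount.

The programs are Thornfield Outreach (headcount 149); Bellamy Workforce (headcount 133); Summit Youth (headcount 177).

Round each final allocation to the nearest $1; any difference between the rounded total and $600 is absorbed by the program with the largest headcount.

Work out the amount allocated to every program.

Thornfield Outreach: $195 · Bellamy Workforce: $174 · Summit Youth: $231

Total headcount = 149 + 133 + 177 = 459.
Raw shares: Thornfield Outreach 194.77; Bellamy Workforce 173.86; Summit Youth 231.37.
After rounding ($1): Thornfield Outreach $195; Bellamy Workforce $174; Summit Youth $231. Sum = $600.
Sum already equals the total — no adjustment.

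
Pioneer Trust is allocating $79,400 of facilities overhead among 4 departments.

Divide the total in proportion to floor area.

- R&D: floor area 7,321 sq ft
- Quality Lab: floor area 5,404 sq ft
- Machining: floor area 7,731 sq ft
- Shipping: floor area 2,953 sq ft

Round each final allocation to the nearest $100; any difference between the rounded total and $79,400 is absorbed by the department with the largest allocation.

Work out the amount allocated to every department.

Combined floor area = 23,409.
Proportional shares: R&D 7,321/23,409 × $79,400 = 24,831.79; Quality Lab 5,404/23,409 × $79,400 = 18,329.60; Machining 7,731/23,409 × $79,400 = 26,222.45; Shipping 2,953/23,409 × $79,400 = 10,016.16.
At nearest $100: R&D $24,800; Quality Lab $18,300; Machining $26,200; Shipping $10,000. Sum = $79,300.
Difference $79,400 − $79,300 = +$100 applied to largest allocation (Machining): Machining becomes $26,300.

R&D: $24,800 | Quality Lab: $18,300 | Machining: $26,300 | Shipping: $10,000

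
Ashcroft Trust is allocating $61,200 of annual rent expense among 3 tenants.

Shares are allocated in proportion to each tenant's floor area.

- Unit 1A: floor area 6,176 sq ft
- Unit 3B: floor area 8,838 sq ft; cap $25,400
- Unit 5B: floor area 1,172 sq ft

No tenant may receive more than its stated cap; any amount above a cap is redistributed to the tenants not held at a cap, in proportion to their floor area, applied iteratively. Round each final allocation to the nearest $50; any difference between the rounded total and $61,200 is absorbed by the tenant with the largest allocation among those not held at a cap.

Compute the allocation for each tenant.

Total floor area = 16,186.
Proportional shares (ignoring caps): Unit 1A 23,351.74; Unit 3B 33,416.88; Unit 5B 4,431.39.
Capped: Unit 3B ($25,400); remaining pool $35,800 reallocated over remaining floor area 7,348.
Redistributed shares: Unit 1A 30,089.93 → $30,100; Unit 5B 5,710.07 → $5,700.

Unit 1A: $30,100 | Unit 3B: $25,400 | Unit 5B: $5,700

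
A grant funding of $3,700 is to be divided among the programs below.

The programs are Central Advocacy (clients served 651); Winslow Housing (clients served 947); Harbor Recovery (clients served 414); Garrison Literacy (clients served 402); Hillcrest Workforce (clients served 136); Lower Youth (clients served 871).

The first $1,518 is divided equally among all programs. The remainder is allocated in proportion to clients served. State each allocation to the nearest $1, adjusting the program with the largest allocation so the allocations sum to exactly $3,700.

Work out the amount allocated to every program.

$1,518 shared equally gives $253 per program.
Remainder $2,182 by clients served (total 3,421): Central Advocacy 415.22 → $415; Winslow Housing 604.02 → $604; Harbor Recovery 264.06 → $264; Garrison Literacy 256.41 → $256; Hillcrest Workforce 86.74 → $87; Lower Youth 555.55 → $556.
Totals: Central Advocacy $253 + $415 = $668; Winslow Housing $253 + $604 = $857; Harbor Recovery $253 + $264 = $517; Garrison Literacy $253 + $256 = $509; Hillcrest Workforce $253 + $87 = $340; Lower Youth $253 + $556 = $809.

Central Advocacy: $668 · Winslow Housing: $857 · Harbor Recovery: $517 · Garrison Literacy: $509 · Hillcrest Workforce: $340 · Lower Youth: $809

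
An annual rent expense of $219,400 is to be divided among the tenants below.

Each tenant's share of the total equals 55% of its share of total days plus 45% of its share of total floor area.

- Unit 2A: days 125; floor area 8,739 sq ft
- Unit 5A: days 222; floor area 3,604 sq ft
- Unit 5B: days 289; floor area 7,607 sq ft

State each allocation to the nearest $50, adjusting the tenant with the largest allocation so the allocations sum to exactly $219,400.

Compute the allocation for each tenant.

Unit 2A: $66,950; Unit 5A: $59,950; Unit 5B: $92,500

Days total 636; floor area total 19,950.
Composite weights (55% days + 45% floor area): Unit 2A 0.3052; Unit 5A 0.2733; Unit 5B 0.4215.
Proportional shares: Unit 2A 66,964.78; Unit 5A 59,956.40; Unit 5B 92,478.82.
Rounded to nearest $50: Unit 2A $66,950; Unit 5A $59,950; Unit 5B $92,500. Sum = $219,400.
Sum already equals the total — no adjustment.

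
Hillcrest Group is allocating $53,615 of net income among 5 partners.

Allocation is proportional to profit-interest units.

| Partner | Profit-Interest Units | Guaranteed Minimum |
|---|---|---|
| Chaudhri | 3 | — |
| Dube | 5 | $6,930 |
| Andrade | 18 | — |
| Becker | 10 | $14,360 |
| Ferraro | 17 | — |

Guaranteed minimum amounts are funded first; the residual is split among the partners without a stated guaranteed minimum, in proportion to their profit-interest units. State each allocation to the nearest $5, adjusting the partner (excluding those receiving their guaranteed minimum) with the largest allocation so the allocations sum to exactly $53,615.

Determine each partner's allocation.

Fund the minimums — Dube $6,930; Becker $14,360. Residual $32,325.
Residual split over remaining profit-interest units 38: Chaudhri 2,551.97 → $2,550; Andrade 15,311.84 → $15,310; Ferraro 14,461.18 → $14,460.
Rounding difference +$5 applied to Andrade → $15,315.

Chaudhri: $2,550 | Dube: $6,930 | Andrade: $15,315 | Becker: $14,360 | Ferraro: $14,460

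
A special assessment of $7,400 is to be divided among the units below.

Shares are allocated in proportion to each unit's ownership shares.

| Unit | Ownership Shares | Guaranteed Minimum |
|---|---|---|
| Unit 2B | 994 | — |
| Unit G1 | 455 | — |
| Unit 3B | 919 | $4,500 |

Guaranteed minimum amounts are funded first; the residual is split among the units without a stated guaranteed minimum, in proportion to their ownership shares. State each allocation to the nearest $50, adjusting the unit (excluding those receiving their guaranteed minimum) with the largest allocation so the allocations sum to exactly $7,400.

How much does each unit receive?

Guaranteed amounts: Unit 3B $4,500. Balance $2,900.
Balance split over remaining ownership shares 1,449: Unit 2B 1,989.37 → $2,000; Unit G1 910.63 → $900.

Unit 2B: $2,000; Unit G1: $900; Unit 3B: $4,500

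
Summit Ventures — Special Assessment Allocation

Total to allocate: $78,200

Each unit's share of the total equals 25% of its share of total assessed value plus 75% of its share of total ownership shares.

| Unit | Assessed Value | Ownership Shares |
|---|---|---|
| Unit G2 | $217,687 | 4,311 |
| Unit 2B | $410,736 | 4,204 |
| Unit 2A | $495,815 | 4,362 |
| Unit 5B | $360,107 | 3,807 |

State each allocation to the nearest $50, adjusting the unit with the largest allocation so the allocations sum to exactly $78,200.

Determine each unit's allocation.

Unit G2: $18,000 | Unit 2B: $20,200 | Unit 2A: $21,850 | Unit 5B: $18,150

Totals — assessed value 1,484,345, ownership shares 16,684.
Combined weights (25% assessed value + 75% ownership shares): Unit G2 0.2305; Unit 2B 0.2582; Unit 2A 0.2796; Unit 5B 0.2318.
Raw shares: Unit G2 18,021.76; Unit 2B 20,188.22; Unit 2A 21,864.21; Unit 5B 18,125.81.
Rounded to nearest $50: Unit G2 $18,000; Unit 2B $20,200; Unit 2A $21,850; Unit 5B $18,150. Sum = $78,200.
Sum already equals the total — no adjustment.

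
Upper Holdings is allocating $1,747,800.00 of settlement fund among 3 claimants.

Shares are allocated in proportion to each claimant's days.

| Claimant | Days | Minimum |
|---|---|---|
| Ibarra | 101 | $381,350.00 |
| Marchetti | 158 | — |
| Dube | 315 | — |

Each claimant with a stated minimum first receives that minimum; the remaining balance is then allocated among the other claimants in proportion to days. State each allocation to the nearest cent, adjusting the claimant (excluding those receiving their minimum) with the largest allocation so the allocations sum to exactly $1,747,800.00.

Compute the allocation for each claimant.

Fund the minimums — Ibarra $381,350.00. Balance $1,366,450.00.
Balance split over remaining days 473: Marchetti 456,446.3002 → $456,446.30; Dube 910,003.6998 → $910,003.70.

Ibarra: $381,350.00 · Marchetti: $456,446.30 · Dube: $910,003.70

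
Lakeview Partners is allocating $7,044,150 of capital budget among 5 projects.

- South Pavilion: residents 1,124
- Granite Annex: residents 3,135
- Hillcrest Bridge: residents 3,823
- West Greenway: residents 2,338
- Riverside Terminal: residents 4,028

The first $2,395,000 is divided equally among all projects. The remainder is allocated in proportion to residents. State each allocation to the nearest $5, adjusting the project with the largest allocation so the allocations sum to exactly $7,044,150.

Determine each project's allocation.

Equal tier: $2,395,000 ÷ 5 = $479,000 apiece.
Remainder $4,649,150 by residents (total 14,448): South Pavilion 361,686.36 → $361,685; Granite Annex 1,008,796.04 → $1,008,795; Hillcrest Bridge 1,230,184.14 → $1,230,185; West Greenway 752,333.38 → $752,335; Riverside Terminal 1,296,150.07 → $1,296,150.
Totals: South Pavilion $479,000 + $361,685 = $840,685; Granite Annex $479,000 + $1,008,795 = $1,487,795; Hillcrest Bridge $479,000 + $1,230,185 = $1,709,185; West Greenway $479,000 + $752,335 = $1,231,335; Riverside Terminal $479,000 + $1,296,150 = $1,775,150.

South Pavilion: $840,685; Granite Annex: $1,487,795; Hillcrest Bridge: $1,709,185; West Greenway: $1,231,335; Riverside Terminal: $1,775,150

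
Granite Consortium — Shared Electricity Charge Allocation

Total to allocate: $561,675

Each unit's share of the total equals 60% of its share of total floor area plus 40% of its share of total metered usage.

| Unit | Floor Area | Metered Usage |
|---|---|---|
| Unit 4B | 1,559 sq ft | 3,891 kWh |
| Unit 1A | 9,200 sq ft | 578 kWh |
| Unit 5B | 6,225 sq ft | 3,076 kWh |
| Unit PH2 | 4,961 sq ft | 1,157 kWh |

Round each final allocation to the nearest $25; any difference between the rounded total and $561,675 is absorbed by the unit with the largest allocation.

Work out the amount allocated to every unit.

Totals — floor area 21,945, metered usage 8,702.
Combined weights (60% floor area + 40% metered usage): Unit 4B 0.2215; Unit 1A 0.2781; Unit 5B 0.3116; Unit PH2 0.1888.
Raw shares: Unit 4B 124,399.88; Unit 1A 156,205.49; Unit 5B 175,012.88; Unit PH2 106,056.75.
After rounding ($25): Unit 4B $124,400; Unit 1A $156,200; Unit 5B $175,025; Unit PH2 $106,050. Sum = $561,675.
Sum already equals the total — no adjustment.

Unit 4B: $124,400 · Unit 1A: $156,200 · Unit 5B: $175,025 · Unit PH2: $106,050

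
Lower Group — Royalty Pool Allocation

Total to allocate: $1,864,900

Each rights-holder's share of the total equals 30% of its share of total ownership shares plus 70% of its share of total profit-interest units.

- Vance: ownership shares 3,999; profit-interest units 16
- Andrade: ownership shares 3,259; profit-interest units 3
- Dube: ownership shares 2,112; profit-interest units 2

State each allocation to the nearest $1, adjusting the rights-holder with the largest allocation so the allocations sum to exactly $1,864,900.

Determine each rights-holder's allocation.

Totals — ownership shares 9,370, profit-interest units 21.
Blended shares (30% ownership shares + 70% profit-interest units): Vance 0.6614; Andrade 0.2043; Dube 0.1343.
Unrounded shares: Vance 1,233,388.20; Andrade 381,080.47; Dube 250,431.32.
After rounding ($1): Vance $1,233,388; Andrade $381,080; Dube $250,431. Sum = $1,864,899.
Difference $1,864,900 − $1,864,899 = +$1 applied to largest allocation (Vance): Vance becomes $1,233,389.

Vance: $1,233,389 · Andrade: $381,080 · Dube: $250,431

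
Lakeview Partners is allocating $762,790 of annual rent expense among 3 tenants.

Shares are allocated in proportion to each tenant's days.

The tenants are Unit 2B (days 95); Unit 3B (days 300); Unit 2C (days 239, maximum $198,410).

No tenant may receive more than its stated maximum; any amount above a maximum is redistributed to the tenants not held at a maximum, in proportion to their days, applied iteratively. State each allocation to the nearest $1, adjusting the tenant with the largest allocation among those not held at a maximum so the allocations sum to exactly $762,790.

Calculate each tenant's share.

Unit 2B: $135,737 | Unit 3B: $428,643 | Unit 2C: $198,410

Total days = 634.
Unconstrained shares: Unit 2B 114,298.19; Unit 3B 360,941.64; Unit 2C 287,550.17.
Capped: Unit 2C ($198,410); residual $564,380 reallocated over remaining days 395.
Redistributed shares: Unit 2B 135,736.96 → $135,737; Unit 3B 428,643.04 → $428,643.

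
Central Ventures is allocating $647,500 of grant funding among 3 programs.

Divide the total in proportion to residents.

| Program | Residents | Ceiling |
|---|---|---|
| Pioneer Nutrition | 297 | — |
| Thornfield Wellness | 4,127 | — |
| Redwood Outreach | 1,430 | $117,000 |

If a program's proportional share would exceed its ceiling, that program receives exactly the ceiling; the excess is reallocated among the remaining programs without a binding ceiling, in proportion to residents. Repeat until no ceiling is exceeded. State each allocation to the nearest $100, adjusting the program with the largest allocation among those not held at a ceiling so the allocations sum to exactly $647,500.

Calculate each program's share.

Residents total: 5,854.
Pro-rata shares before constraints: Pioneer Nutrition 32,850.61; Thornfield Wellness 456,479.76; Redwood Outreach 158,169.63.
Cap binds for Redwood Outreach ($117,000); balance $530,500 reallocated over remaining residents 4,424.
Remaining shares: Pioneer Nutrition 35,614.49 → $35,600; Thornfield Wellness 494,885.51 → $494,900.

Pioneer Nutrition: $35,600 · Thornfield Wellness: $494,900 · Redwood Outreach: $117,000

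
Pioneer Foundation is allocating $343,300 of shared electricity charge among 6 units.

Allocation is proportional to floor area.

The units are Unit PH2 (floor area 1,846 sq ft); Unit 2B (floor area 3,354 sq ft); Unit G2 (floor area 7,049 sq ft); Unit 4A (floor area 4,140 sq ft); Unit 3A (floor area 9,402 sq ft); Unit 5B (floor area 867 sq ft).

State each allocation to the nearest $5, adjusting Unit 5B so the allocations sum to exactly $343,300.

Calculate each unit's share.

Total floor area = 26,658.
Pro-rata amounts: Unit PH2 1,846/26,658 × $343,300 = 23,772.67; Unit 2B 3,354/26,658 × $343,300 = 43,192.60; Unit G2 7,049/26,658 × $343,300 = 90,776.57; Unit 4A 4,140/26,658 × $343,300 = 53,314.65; Unit 3A 9,402/26,658 × $343,300 = 121,078.35; Unit 5B 867/26,658 × $343,300 = 11,165.17.
At nearest $5: Unit PH2 $23,775; Unit 2B $43,195; Unit G2 $90,775; Unit 4A $53,315; Unit 3A $121,080; Unit 5B $11,165. Sum = $343,305.
Difference $343,300 − $343,305 = −$5 applied to Unit 5B: Unit 5B becomes $11,160.

Unit PH2: $23,775 | Unit 2B: $43,195 | Unit G2: $90,775 | Unit 4A: $53,315 | Unit 3A: $121,080 | Unit 5B: $11,160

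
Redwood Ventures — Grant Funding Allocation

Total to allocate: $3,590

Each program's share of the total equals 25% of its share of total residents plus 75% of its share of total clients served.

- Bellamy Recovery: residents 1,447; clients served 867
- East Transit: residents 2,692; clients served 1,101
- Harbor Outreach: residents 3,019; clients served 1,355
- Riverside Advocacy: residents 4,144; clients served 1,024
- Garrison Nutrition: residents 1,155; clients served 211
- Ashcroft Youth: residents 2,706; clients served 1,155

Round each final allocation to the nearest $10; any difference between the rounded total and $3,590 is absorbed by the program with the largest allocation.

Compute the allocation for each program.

Totals — residents 15,163, clients served 5,713.
Combined weights (25% residents + 75% clients served): Bellamy Recovery 0.1377; East Transit 0.1889; Harbor Outreach 0.2277; Riverside Advocacy 0.2028; Garrison Nutrition 0.0467; Ashcroft Youth 0.1962.
Unrounded shares: Bellamy Recovery 494.26; East Transit 678.23; Harbor Outreach 817.30; Riverside Advocacy 727.89; Garrison Nutrition 167.81; Ashcroft Youth 704.51.
Rounded to nearest $10: Bellamy Recovery $490; East Transit $680; Harbor Outreach $820; Riverside Advocacy $730; Garrison Nutrition $170; Ashcroft Youth $700. Sum = $3,590.
Sum already equals the total — no adjustment.

Bellamy Recovery: $490 · East Transit: $680 · Harbor Outreach: $820 · Riverside Advocacy: $730 · Garrison Nutrition: $170 · Ashcroft Youth: $700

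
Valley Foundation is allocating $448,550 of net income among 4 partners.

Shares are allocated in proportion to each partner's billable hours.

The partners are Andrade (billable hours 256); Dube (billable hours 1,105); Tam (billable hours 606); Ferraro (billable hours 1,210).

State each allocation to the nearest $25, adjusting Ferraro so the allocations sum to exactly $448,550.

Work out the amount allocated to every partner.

Andrade: $36,150 · Dube: $156,000 · Tam: $85,550 · Ferraro: $170,850

Combined billable hours = 3,177.
Unrounded shares: Andrade 256/3,177 × $448,550 = 36,143.78; Dube 1,105/3,177 × $448,550 = 156,011.25; Tam 606/3,177 × $448,550 = 85,559.11; Ferraro 1,210/3,177 × $448,550 = 170,835.85.
After rounding ($25): Andrade $36,150; Dube $156,000; Tam $85,550; Ferraro $170,825. Sum = $448,525.
Difference $448,550 − $448,525 = +$25 applied to Ferraro: Ferraro becomes $170,850.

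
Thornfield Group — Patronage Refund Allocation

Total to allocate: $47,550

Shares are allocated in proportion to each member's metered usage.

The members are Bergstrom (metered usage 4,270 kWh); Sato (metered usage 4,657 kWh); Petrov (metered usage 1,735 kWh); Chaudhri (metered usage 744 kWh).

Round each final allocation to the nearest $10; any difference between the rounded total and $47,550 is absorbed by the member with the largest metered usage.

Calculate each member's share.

Combined metered usage = 11,406.
Pro-rata amounts: Bergstrom 4,270/11,406 × $47,550 = 17,801.03; Sato 4,657/11,406 × $47,550 = 19,414.37; Petrov 1,735/11,406 × $47,550 = 7,232.97; Chaudhri 744/11,406 × $47,550 = 3,101.63.
At nearest $10: Bergstrom $17,800; Sato $19,410; Petrov $7,230; Chaudhri $3,100. Sum = $47,540.
Difference $47,550 − $47,540 = +$10 applied to largest metered usage (Sato): Sato becomes $19,420.

Bergstrom: $17,800; Sato: $19,420; Petrov: $7,230; Chaudhri: $3,100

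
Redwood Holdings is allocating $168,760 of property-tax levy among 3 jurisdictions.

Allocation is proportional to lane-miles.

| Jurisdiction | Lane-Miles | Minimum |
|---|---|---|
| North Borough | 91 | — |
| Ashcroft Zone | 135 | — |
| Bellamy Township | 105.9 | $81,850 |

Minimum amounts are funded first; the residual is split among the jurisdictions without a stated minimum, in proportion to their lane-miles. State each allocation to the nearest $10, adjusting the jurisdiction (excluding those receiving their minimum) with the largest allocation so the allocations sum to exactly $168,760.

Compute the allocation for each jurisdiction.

Minimums first: Bellamy Township $81,850. Residual $86,910.
Residual split over remaining lane-miles 226: North Borough 34,994.73 → $34,990; Ashcroft Zone 51,915.27 → $51,920.

North Borough: $34,990 | Ashcroft Zone: $51,920 | Bellamy Township: $81,850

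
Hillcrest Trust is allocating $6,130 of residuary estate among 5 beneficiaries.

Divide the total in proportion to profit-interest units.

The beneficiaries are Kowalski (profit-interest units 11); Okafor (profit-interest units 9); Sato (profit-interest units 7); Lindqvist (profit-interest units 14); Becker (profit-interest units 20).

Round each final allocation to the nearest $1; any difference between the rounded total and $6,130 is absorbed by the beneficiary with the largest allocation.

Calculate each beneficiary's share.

Kowalski: $1,105 | Okafor: $904 | Sato: $703 | Lindqvist: $1,407 | Becker: $2,011

Combined profit-interest units = 61.
Unrounded shares: Kowalski 11/61 × $6,130 = 1,105.41; Okafor 9/61 × $6,130 = 904.43; Sato 7/61 × $6,130 = 703.44; Lindqvist 14/61 × $6,130 = 1,406.89; Becker 20/61 × $6,130 = 2,009.84.
Rounded to nearest $1: Kowalski $1,105; Okafor $904; Sato $703; Lindqvist $1,407; Becker $2,010. Sum = $6,129.
Difference $6,130 − $6,129 = +$1 applied to largest allocation (Becker): Becker becomes $2,011.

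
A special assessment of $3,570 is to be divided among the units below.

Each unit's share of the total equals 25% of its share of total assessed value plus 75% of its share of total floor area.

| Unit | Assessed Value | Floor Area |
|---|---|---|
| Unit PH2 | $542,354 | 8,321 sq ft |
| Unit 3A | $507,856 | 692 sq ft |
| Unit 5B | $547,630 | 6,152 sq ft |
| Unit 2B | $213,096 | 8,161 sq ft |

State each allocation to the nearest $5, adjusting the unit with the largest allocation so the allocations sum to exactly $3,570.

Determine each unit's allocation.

Unit PH2: $1,225; Unit 3A: $330; Unit 5B: $975; Unit 2B: $1,040

Assessed value total 1,810,936; floor area total 23,326.
Composite weights (25% assessed value + 75% floor area): Unit PH2 0.3424; Unit 3A 0.0924; Unit 5B 0.2734; Unit 2B 0.2918.
Unrounded shares: Unit PH2 1,222.43; Unit 3A 329.72; Unit 5B 976.06; Unit 2B 1,041.79.
At nearest $5: Unit PH2 $1,220; Unit 3A $330; Unit 5B $975; Unit 2B $1,040. Sum = $3,565.
Difference $3,570 − $3,565 = +$5 applied to largest allocation (Unit PH2): Unit PH2 becomes $1,225.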